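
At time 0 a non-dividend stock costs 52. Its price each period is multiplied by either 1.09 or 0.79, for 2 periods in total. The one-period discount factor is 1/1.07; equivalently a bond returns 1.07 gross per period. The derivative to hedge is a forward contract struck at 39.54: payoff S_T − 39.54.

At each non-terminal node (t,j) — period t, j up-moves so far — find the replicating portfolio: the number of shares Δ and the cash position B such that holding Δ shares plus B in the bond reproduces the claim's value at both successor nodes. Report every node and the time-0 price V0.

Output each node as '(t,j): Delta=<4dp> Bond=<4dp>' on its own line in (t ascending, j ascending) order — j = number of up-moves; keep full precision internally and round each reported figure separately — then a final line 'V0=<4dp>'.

Risk-neutral probability p* = (R−d)/(u−d) = (1.07−0.79)/(1.09−0.79) = 0.9333.
Terminal payoffs: V(2,0)=-7.0868, V(2,1)=5.2372, V(2,2)=22.2412
Node (1,0) S=41.0800: V=(p*·5.2372+(1−p*)·-7.0868)/1.07=4.1267; Δ=(5.2372−-7.0868)/(44.7772−32.4532)=1.0000; B=V−Δ·S=-36.9533
Node (1,1) S=56.6800: V=(p*·22.2412+(1−p*)·5.2372)/1.07=19.7267; Δ=(22.2412−5.2372)/(61.7812−44.7772)=1.0000; B=V−Δ·S=-36.9533
Node (0,0) S=52.0000: V=(p*·19.7267+(1−p*)·4.1267)/1.07=17.4642; Δ=(19.7267−4.1267)/(56.6800−41.0800)=1.0000; B=V−Δ·S=-34.5358
Check: Δ(0,0)·S0 + B(0,0) = 17.4642 = V0.

(0,0): Delta=1.0000 Bond=-34.5358
(1,0): Delta=1.0000 Bond=-36.9533
(1,1): Delta=1.0000 Bond=-36.9533
V0=17.4642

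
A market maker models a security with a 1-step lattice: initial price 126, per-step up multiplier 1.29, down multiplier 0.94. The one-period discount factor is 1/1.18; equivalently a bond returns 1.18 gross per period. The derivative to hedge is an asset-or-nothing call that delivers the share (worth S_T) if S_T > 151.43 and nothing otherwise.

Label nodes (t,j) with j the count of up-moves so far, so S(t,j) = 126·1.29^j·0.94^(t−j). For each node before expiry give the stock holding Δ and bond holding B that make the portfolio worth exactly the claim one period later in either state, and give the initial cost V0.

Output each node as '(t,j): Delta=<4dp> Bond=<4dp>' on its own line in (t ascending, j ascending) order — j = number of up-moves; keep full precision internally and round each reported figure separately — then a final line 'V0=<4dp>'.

(0,0): Delta=3.6857 Bond=-369.9458
V0=94.4542

Under the risk-neutral measure, an up-move has probability p* = (R−d)/(u−d) = 0.6857 and values discount at R = 1.18.
Terminal values V(1,·): V(1,0)=0.0000, V(1,1)=162.5400
(0,0): S=126.0000. Δ = (V_up−V_dn)/(S_up−S_dn) = (162.5400−0.0000)/(162.5400−118.4400) = 3.6857. V = [p*·162.5400 + (1−p*)·0.0000]/1.18 = 94.4542. B = V − Δ·S = -369.9458.
Root portfolio cost Δ·126+B reproduces V0=94.4542.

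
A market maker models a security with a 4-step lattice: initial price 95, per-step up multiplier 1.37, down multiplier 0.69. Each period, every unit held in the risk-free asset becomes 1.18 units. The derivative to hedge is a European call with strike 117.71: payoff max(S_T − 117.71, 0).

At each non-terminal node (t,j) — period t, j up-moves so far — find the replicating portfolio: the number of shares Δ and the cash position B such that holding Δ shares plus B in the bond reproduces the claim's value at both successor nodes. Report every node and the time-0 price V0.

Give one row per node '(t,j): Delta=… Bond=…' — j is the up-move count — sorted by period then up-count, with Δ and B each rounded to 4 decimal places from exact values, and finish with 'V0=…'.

(0,0): Delta=0.7941 Bond=-34.2986
(1,0): Delta=0.4254 Bond=-16.3039
(1,1): Delta=0.8661 Bond=-49.8438
(2,0): Delta=0.0000 Bond=0.0000
(2,1): Delta=0.5084 Bond=-26.6985
(2,2): Delta=0.9359 Bond=-71.2692
(3,0): Delta=0.0000 Bond=0.0000
(3,1): Delta=0.0000 Bond=0.0000
(3,2): Delta=0.6077 Bond=-43.7202
(3,3): Delta=1.0000 Bond=-99.7542
V0=41.1369

No-arbitrage ⇒ martingale measure with p* = (R−d)/(u−d) = 0.7206.
Payoff layer (t=4): V(4,0)=0.0000, V(4,1)=0.0000, V(4,2)=0.0000, V(4,3)=50.8422, V(4,4)=216.9516
Node (3,0) S=31.2084: V=(p*·0.0000+(1−p*)·0.0000)/1.18=0.0000; Δ=(0.0000−0.0000)/(42.7554−21.5338)=0.0000; B=V−Δ·S=0.0000
Node (3,1) S=61.9644: V=(p*·0.0000+(1−p*)·0.0000)/1.18=0.0000; Δ=(0.0000−0.0000)/(84.8912−42.7554)=0.0000; B=V−Δ·S=0.0000
Node (3,2) S=123.0308: V=(p*·50.8422+(1−p*)·0.0000)/1.18=31.0477; Δ=(50.8422−0.0000)/(168.5522−84.8912)=0.6077; B=V−Δ·S=-43.7202
Node (3,3) S=244.2785: V=(p*·216.9516+(1−p*)·50.8422)/1.18=144.5243; Δ=(216.9516−50.8422)/(334.6616−168.5522)=1.0000; B=V−Δ·S=-99.7542
Node (2,0) S=45.2295: V=(p*·0.0000+(1−p*)·0.0000)/1.18=0.0000; Δ=(0.0000−0.0000)/(61.9644−31.2084)=0.0000; B=V−Δ·S=0.0000
Node (2,1) S=89.8035: V=(p*·31.0477+(1−p*)·0.0000)/1.18=18.9598; Δ=(31.0477−0.0000)/(123.0308−61.9644)=0.5084; B=V−Δ·S=-26.6985
Node (2,2) S=178.3055: V=(p*·144.5243+(1−p*)·31.0477)/1.18=95.6081; Δ=(144.5243−31.0477)/(244.2785−123.0308)=0.9359; B=V−Δ·S=-71.2692
Node (1,0) S=65.5500: V=(p*·18.9598+(1−p*)·0.0000)/1.18=11.5782; Δ=(18.9598−0.0000)/(89.8035−45.2295)=0.4254; B=V−Δ·S=-16.3039
Node (1,1) S=130.1500: V=(p*·95.6081+(1−p*)·18.9598)/1.18=62.8743; Δ=(95.6081−18.9598)/(178.3055−89.8035)=0.8661; B=V−Δ·S=-49.8438
Node (0,0) S=95.0000: V=(p*·62.8743+(1−p*)·11.5782)/1.18=41.1369; Δ=(62.8743−11.5782)/(130.1500−65.5500)=0.7941; B=V−Δ·S=-34.2986
Each (Δ,B) replicates both successor values, so the strategy is self-financing and V0 is arbitrage-free.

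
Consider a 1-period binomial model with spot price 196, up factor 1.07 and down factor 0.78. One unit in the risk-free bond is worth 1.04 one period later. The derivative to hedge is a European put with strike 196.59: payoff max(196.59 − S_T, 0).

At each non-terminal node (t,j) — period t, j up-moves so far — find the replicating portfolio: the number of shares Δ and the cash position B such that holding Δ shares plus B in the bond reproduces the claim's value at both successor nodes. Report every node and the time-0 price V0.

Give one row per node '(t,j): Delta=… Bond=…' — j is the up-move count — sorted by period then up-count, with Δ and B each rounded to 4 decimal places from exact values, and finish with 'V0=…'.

(0,0): Delta=-0.7690 Bond=155.0719
V0=4.3478

Since d<R<u, set p* = (R−d)/(u−d) = 0.8966; price each node as the discounted p*-expectation of its children.
Terminal values V(1,·): V(1,0)=43.7100, V(1,1)=0.0000
Node (0,0) S=196.0000: V=(p*·0.0000+(1−p*)·43.7100)/1.04=4.3478; Δ=(0.0000−43.7100)/(209.7200−152.8800)=-0.7690; B=V−Δ·S=155.0719
The time-0 hedge costs 4.3478, which is the no-arbitrage price.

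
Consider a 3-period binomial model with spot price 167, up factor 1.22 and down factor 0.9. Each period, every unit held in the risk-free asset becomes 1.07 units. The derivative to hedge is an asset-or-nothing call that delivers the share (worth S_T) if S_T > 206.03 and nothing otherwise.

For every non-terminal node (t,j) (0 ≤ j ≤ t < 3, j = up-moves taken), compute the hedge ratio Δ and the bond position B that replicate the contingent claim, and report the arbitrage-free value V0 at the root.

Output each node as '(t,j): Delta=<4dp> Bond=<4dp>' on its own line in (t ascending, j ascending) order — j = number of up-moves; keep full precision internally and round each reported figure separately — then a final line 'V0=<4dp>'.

(0,0): Delta=2.1879 Bond=-255.7938
(1,0): Delta=2.3093 Bond=-291.9460
(1,1): Delta=2.1089 Bond=-257.5994
(2,0): Delta=0.0000 Bond=0.0000
(2,1): Delta=3.8125 Bond=-588.0136
(2,2): Delta=1.0000 Bond=0.0000
V0=109.5892

No-arbitrage ⇒ martingale measure with p* = (R−d)/(u−d) = 0.5313.
Terminal values V(3,·): V(3,0)=0.0000, V(3,1)=0.0000, V(3,2)=223.7065, V(3,3)=303.2466
  t=2,j=0: stock 135.2700 → up 165.0294 (V=0.0000), down 121.7430 (V=0.0000). Price 0.0000; hedge Δ=0.0000, bond B=0.0000.
  t=2,j=1: stock 183.3660 → up 223.7065 (V=223.7065), down 165.0294 (V=0.0000). Price 111.0692; hedge Δ=3.8125, bond B=-588.0136.
  t=2,j=2: stock 248.5628 → up 303.2466 (V=303.2466), down 223.7065 (V=223.7065). Price 248.5628; hedge Δ=1.0000, bond B=0.0000.
  t=1,j=0: stock 150.3000 → up 183.3660 (V=111.0692), down 135.2700 (V=0.0000). Price 55.1454; hedge Δ=2.3093, bond B=-291.9460.
  t=1,j=1: stock 203.7400 → up 248.5628 (V=248.5628), down 183.3660 (V=111.0692). Price 172.0679; hedge Δ=2.1089, bond B=-257.5994.
  t=0,j=0: stock 167.0000 → up 203.7400 (V=172.0679), down 150.3000 (V=55.1454). Price 109.5892; hedge Δ=2.1879, bond B=-255.7938.
Self-financing check: at every node Δ·S+B equals the discounted successor values.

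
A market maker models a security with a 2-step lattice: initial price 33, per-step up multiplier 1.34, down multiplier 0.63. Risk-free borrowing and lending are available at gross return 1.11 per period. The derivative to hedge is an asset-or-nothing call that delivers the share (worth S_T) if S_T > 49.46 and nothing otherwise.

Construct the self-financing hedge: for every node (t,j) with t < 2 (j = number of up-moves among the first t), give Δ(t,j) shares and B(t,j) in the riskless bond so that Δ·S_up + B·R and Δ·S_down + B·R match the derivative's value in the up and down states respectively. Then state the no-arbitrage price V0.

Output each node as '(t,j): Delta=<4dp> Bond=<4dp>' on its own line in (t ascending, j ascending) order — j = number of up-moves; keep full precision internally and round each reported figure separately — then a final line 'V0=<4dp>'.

Since d<R<u, set p* = (R−d)/(u−d) = 0.6761; price each node as the discounted p*-expectation of its children.
Terminal values V(2,·): V(2,0)=0.0000, V(2,1)=0.0000, V(2,2)=59.2548
  t=1,j=0: stock 20.7900 → up 27.8586 (V=0.0000), down 13.0977 (V=0.0000). Price 0.0000; hedge Δ=0.0000, bond B=0.0000.
  t=1,j=1: stock 44.2200 → up 59.2548 (V=59.2548), down 27.8586 (V=0.0000). Price 36.0897; hedge Δ=1.8873, bond B=-47.3678.
  t=0,j=0: stock 33.0000 → up 44.2200 (V=36.0897), down 20.7900 (V=0.0000). Price 21.9808; hedge Δ=1.5403, bond B=-28.8498.
Self-financing check: at every node Δ·S+B equals the discounted successor values.

(0,0): Delta=1.5403 Bond=-28.8498
(1,0): Delta=0.0000 Bond=0.0000
(1,1): Delta=1.8873 Bond=-47.3678
V0=21.9808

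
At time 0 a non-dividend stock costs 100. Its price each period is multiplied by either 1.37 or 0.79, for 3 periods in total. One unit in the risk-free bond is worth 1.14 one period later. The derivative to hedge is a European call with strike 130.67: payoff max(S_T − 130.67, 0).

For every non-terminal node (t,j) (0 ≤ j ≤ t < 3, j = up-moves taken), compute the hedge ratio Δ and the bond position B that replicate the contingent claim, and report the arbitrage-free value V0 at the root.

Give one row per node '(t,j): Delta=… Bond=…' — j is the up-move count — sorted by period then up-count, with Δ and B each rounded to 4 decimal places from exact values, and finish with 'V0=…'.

Since d<R<u, set p* = (R−d)/(u−d) = 0.6034; price each node as the discounted p*-expectation of its children.
Terminal values V(3,·): V(3,0)=0.0000, V(3,1)=0.0000, V(3,2)=17.6051, V(3,3)=126.4653
Node (2,0) S=62.4100: V=(p*·0.0000+(1−p*)·0.0000)/1.14=0.0000; Δ=(0.0000−0.0000)/(85.5017−49.3039)=0.0000; B=V−Δ·S=0.0000
Node (2,1) S=108.2300: V=(p*·17.6051+(1−p*)·0.0000)/1.14=9.3191; Δ=(17.6051−0.0000)/(148.2751−85.5017)=0.2805; B=V−Δ·S=-21.0345
Node (2,2) S=187.6900: V=(p*·126.4653+(1−p*)·17.6051)/1.14=73.0672; Δ=(126.4653−17.6051)/(257.1353−148.2751)=1.0000; B=V−Δ·S=-114.6228
Node (1,0) S=79.0000: V=(p*·9.3191+(1−p*)·0.0000)/1.14=4.9330; Δ=(9.3191−0.0000)/(108.2300−62.4100)=0.2034; B=V−Δ·S=-11.1344
Node (1,1) S=137.0000: V=(p*·73.0672+(1−p*)·9.3191)/1.14=41.9191; Δ=(73.0672−9.3191)/(187.6900−108.2300)=0.8023; B=V−Δ·S=-67.9914
Node (0,0) S=100.0000: V=(p*·41.9191+(1−p*)·4.9330)/1.14=23.9054; Δ=(41.9191−4.9330)/(137.0000−79.0000)=0.6377; B=V−Δ·S=-39.8638
Each (Δ,B) replicates both successor values, so the strategy is self-financing and V0 is arbitrage-free.

(0,0): Delta=0.6377 Bond=-39.8638
(1,0): Delta=0.2034 Bond=-11.1344
(1,1): Delta=0.8023 Bond=-67.9914
(2,0): Delta=0.0000 Bond=0.0000
(2,1): Delta=0.2805 Bond=-21.0345
(2,2): Delta=1.0000 Bond=-114.6228
V0=23.9054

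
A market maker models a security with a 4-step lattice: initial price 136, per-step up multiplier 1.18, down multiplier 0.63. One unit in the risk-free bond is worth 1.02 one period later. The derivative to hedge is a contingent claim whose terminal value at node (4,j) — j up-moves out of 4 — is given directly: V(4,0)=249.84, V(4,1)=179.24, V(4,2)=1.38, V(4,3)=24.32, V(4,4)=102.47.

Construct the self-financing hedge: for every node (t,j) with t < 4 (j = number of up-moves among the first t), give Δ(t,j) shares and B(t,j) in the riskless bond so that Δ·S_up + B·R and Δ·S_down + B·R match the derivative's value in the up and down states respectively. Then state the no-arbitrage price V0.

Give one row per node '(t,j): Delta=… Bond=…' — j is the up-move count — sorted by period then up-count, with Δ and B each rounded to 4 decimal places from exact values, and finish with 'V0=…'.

No-arbitrage ⇒ martingale measure with p* = (R−d)/(u−d) = 0.7091.
Terminal values V(4,·): V(4,0)=249.8400, V(4,1)=179.2400, V(4,2)=1.3800, V(4,3)=24.3200, V(4,4)=102.4700
(3,0): S=34.0064. Δ = (V_up−V_dn)/(S_up−S_dn) = (179.2400−249.8400)/(40.1275−21.4240) = -3.7747. V = [p*·179.2400 + (1−p*)·249.8400]/1.02 = 195.8610. B = V − Δ·S = 324.2246.
(3,1): S=63.6945. Δ = (V_up−V_dn)/(S_up−S_dn) = (1.3800−179.2400)/(75.1595−40.1275) = -5.0771. V = [p*·1.3800 + (1−p*)·179.2400]/1.02 = 52.0795. B = V − Δ·S = 375.4613.
(3,2): S=119.3008. Δ = (V_up−V_dn)/(S_up−S_dn) = (24.3200−1.3800)/(140.7750−75.1595) = 0.3496. V = [p*·24.3200 + (1−p*)·1.3800]/1.02 = 17.3005. B = V − Δ·S = -24.4086.
(3,3): S=223.4524. Δ = (V_up−V_dn)/(S_up−S_dn) = (102.4700−24.3200)/(263.6738−140.7750) = 0.6359. V = [p*·102.4700 + (1−p*)·24.3200]/1.02 = 78.1720. B = V − Δ·S = -63.9189.
(2,0): S=53.9784. Δ = (V_up−V_dn)/(S_up−S_dn) = (52.0795−195.8610)/(63.6945−34.0064) = -4.8431. V = [p*·52.0795 + (1−p*)·195.8610]/1.02 = 92.0655. B = V − Δ·S = 353.4864.
(2,1): S=101.1024. Δ = (V_up−V_dn)/(S_up−S_dn) = (17.3005−52.0795)/(119.3008−63.6945) = -0.6254. V = [p*·17.3005 + (1−p*)·52.0795]/1.02 = 26.8804. B = V − Δ·S = 90.1149.
(2,2): S=189.3664. Δ = (V_up−V_dn)/(S_up−S_dn) = (78.1720−17.3005)/(223.4524−119.3008) = 0.5845. V = [p*·78.1720 + (1−p*)·17.3005]/1.02 = 59.2784. B = V − Δ·S = -51.3970.
(1,0): S=85.6800. Δ = (V_up−V_dn)/(S_up−S_dn) = (26.8804−92.0655)/(101.1024−53.9784) = -1.3833. V = [p*·26.8804 + (1−p*)·92.0655]/1.02 = 44.9445. B = V − Δ·S = 163.4628.
(1,1): S=160.4800. Δ = (V_up−V_dn)/(S_up−S_dn) = (59.2784−26.8804)/(189.3664−101.1024) = 0.3671. V = [p*·59.2784 + (1−p*)·26.8804]/1.02 = 48.8760. B = V − Δ·S = -10.0293.
(0,0): S=136.0000. Δ = (V_up−V_dn)/(S_up−S_dn) = (48.8760−44.9445)/(160.4800−85.6800) = 0.0526. V = [p*·48.8760 + (1−p*)·44.9445]/1.02 = 46.7964. B = V − Δ·S = 39.6481.
Check: Δ(0,0)·S0 + B(0,0) = 46.7964 = V0.

(0,0): Delta=0.0526 Bond=39.6481
(1,0): Delta=-1.3833 Bond=163.4628
(1,1): Delta=0.3671 Bond=-10.0293
(2,0): Delta=-4.8431 Bond=353.4864
(2,1): Delta=-0.6254 Bond=90.1149
(2,2): Delta=0.5845 Bond=-51.3970
(3,0): Delta=-3.7747 Bond=324.2246
(3,1): Delta=-5.0771 Bond=375.4613
(3,2): Delta=0.3496 Bond=-24.4086
(3,3): Delta=0.6359 Bond=-63.9189
V0=46.7964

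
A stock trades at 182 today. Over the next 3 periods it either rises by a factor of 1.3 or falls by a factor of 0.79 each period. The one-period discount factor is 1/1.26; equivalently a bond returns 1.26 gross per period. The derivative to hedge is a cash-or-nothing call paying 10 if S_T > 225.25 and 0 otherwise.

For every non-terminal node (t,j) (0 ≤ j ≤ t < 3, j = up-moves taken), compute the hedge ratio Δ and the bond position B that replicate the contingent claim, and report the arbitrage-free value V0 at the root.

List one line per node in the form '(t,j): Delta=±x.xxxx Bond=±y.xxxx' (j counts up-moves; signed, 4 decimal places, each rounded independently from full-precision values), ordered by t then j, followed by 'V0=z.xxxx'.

Under the risk-neutral measure, an up-move has probability p* = (R−d)/(u−d) = 0.9216 and values discount at R = 1.26.
At expiry t=3: V(3,0)=0.0000, V(3,1)=0.0000, V(3,2)=10.0000, V(3,3)=10.0000
Node (2,0) S=113.5862: V=(p*·0.0000+(1−p*)·0.0000)/1.26=0.0000; Δ=(0.0000−0.0000)/(147.6621−89.7331)=0.0000; B=V−Δ·S=0.0000
Node (2,1) S=186.9140: V=(p*·10.0000+(1−p*)·0.0000)/1.26=7.3140; Δ=(10.0000−0.0000)/(242.9882−147.6621)=0.1049; B=V−Δ·S=-12.2938
Node (2,2) S=307.5800: V=(p*·10.0000+(1−p*)·10.0000)/1.26=7.9365; Δ=(10.0000−10.0000)/(399.8540−242.9882)=0.0000; B=V−Δ·S=7.9365
Node (1,0) S=143.7800: V=(p*·7.3140+(1−p*)·0.0000)/1.26=5.3495; Δ=(7.3140−0.0000)/(186.9140−113.5862)=0.0997; B=V−Δ·S=-8.9917
Node (1,1) S=236.6000: V=(p*·7.9365+(1−p*)·7.3140)/1.26=6.2601; Δ=(7.9365−7.3140)/(307.5800−186.9140)=0.0052; B=V−Δ·S=5.0395
Node (0,0) S=182.0000: V=(p*·6.2601+(1−p*)·5.3495)/1.26=4.9116; Δ=(6.2601−5.3495)/(236.6000−143.7800)=0.0098; B=V−Δ·S=3.1262
Check: Δ(0,0)·S0 + B(0,0) = 4.9116 = V0.

(0,0): Delta=0.0098 Bond=3.1262
(1,0): Delta=0.0997 Bond=-8.9917
(1,1): Delta=0.0052 Bond=5.0395
(2,0): Delta=0.0000 Bond=0.0000
(2,1): Delta=0.1049 Bond=-12.2938
(2,2): Delta=0.0000 Bond=7.9365
V0=4.9116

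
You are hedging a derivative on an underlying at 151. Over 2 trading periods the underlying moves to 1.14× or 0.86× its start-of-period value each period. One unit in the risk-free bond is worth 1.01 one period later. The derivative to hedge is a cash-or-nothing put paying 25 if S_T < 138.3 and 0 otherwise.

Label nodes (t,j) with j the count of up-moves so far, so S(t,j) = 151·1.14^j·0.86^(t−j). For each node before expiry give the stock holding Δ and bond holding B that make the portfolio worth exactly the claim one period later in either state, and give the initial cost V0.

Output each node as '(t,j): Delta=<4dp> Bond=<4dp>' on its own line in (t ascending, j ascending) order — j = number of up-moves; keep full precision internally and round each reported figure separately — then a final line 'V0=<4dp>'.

No-arbitrage ⇒ martingale measure with p* = (R−d)/(u−d) = 0.5357.
Terminal values V(2,·): V(2,0)=25.0000, V(2,1)=0.0000, V(2,2)=0.0000
(1,0): S=129.8600. Δ = (V_up−V_dn)/(S_up−S_dn) = (0.0000−25.0000)/(148.0404−111.6796) = -0.6876. V = [p*·0.0000 + (1−p*)·25.0000]/1.01 = 11.4922. B = V − Δ·S = 100.7779.
(1,1): S=172.1400. Δ = (V_up−V_dn)/(S_up−S_dn) = (0.0000−0.0000)/(196.2396−148.0404) = 0.0000. V = [p*·0.0000 + (1−p*)·0.0000]/1.01 = 0.0000. B = V − Δ·S = 0.0000.
(0,0): S=151.0000. Δ = (V_up−V_dn)/(S_up−S_dn) = (0.0000−11.4922)/(172.1400−129.8600) = -0.2718. V = [p*·0.0000 + (1−p*)·11.4922]/1.01 = 5.2828. B = V − Δ·S = 46.3265.
Self-financing check: at every node Δ·S+B equals the discounted successor values.

(0,0): Delta=-0.2718 Bond=46.3265
(1,0): Delta=-0.6876 Bond=100.7779
(1,1): Delta=0.0000 Bond=0.0000
V0=5.2828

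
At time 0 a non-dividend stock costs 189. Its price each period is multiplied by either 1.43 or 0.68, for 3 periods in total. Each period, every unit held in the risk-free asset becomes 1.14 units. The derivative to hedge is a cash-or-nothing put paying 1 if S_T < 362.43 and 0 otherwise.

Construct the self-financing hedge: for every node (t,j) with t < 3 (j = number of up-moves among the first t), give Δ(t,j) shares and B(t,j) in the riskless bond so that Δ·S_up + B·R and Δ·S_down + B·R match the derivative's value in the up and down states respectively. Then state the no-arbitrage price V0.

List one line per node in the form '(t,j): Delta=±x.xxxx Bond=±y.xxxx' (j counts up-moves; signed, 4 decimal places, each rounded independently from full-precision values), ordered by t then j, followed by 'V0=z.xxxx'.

Under the risk-neutral measure, an up-move has probability p* = (R−d)/(u−d) = 0.6133 and values discount at R = 1.14.
At expiry t=3: V(3,0)=1.0000, V(3,1)=1.0000, V(3,2)=1.0000, V(3,3)=0.0000
  t=2,j=0: stock 87.3936 → up 124.9728 (V=1.0000), down 59.4276 (V=1.0000). Price 0.8772; hedge Δ=0.0000, bond B=0.8772.
  t=2,j=1: stock 183.7836 → up 262.8105 (V=1.0000), down 124.9728 (V=1.0000). Price 0.8772; hedge Δ=0.0000, bond B=0.8772.
  t=2,j=2: stock 386.4861 → up 552.6751 (V=0.0000), down 262.8105 (V=1.0000). Price 0.3392; hedge Δ=-0.0034, bond B=1.6725.
  t=1,j=0: stock 128.5200 → up 183.7836 (V=0.8772), down 87.3936 (V=0.8772). Price 0.7695; hedge Δ=0.0000, bond B=0.7695.
  t=1,j=1: stock 270.2700 → up 386.4861 (V=0.3392), down 183.7836 (V=0.8772). Price 0.4800; hedge Δ=-0.0027, bond B=1.1974.
  t=0,j=0: stock 189.0000 → up 270.2700 (V=0.4800), down 128.5200 (V=0.7695). Price 0.5192; hedge Δ=-0.0020, bond B=0.9052.
Each (Δ,B) replicates both successor values, so the strategy is self-financing and V0 is arbitrage-free.

(0,0): Delta=-0.0020 Bond=0.9052
(1,0): Delta=0.0000 Bond=0.7695
(1,1): Delta=-0.0027 Bond=1.1974
(2,0): Delta=0.0000 Bond=0.8772
(2,1): Delta=0.0000 Bond=0.8772
(2,2): Delta=-0.0034 Bond=1.6725
V0=0.5192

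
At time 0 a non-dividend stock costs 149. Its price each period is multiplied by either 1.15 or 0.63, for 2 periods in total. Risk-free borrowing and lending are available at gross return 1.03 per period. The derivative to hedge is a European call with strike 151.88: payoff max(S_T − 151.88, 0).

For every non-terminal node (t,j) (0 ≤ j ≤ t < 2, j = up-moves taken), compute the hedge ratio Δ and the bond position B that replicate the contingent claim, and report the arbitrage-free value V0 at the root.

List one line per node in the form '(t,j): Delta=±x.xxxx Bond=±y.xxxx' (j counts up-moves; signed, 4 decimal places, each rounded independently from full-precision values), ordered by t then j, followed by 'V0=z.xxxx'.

Under the risk-neutral measure, an up-move has probability p* = (R−d)/(u−d) = 0.7692 and values discount at R = 1.03.
At expiry t=2: V(2,0)=0.0000, V(2,1)=0.0000, V(2,2)=45.1725
(1,0): S=93.8700. Δ = (V_up−V_dn)/(S_up−S_dn) = (0.0000−0.0000)/(107.9505−59.1381) = 0.0000. V = [p*·0.0000 + (1−p*)·0.0000]/1.03 = 0.0000. B = V − Δ·S = 0.0000.
(1,1): S=171.3500. Δ = (V_up−V_dn)/(S_up−S_dn) = (45.1725−0.0000)/(197.0525−107.9505) = 0.5070. V = [p*·45.1725 + (1−p*)·0.0000]/1.03 = 33.7360. B = V − Δ·S = -53.1342.
(0,0): S=149.0000. Δ = (V_up−V_dn)/(S_up−S_dn) = (33.7360−0.0000)/(171.3500−93.8700) = 0.4354. V = [p*·33.7360 + (1−p*)·0.0000]/1.03 = 25.1949. B = V − Δ·S = -39.6820.
Each (Δ,B) replicates both successor values, so the strategy is self-financing and V0 is arbitrage-free.

(0,0): Delta=0.4354 Bond=-39.6820
(1,0): Delta=0.0000 Bond=0.0000
(1,1): Delta=0.5070 Bond=-53.1342
V0=25.1949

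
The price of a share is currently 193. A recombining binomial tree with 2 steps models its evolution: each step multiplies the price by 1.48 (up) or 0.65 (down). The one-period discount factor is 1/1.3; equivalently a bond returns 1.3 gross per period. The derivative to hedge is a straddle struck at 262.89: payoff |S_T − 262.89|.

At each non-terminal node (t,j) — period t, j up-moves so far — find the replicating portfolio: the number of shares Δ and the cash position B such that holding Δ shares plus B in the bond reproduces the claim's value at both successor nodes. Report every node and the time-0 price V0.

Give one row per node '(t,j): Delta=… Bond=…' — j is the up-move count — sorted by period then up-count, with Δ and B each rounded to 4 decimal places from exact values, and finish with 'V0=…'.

Under the risk-neutral measure, an up-move has probability p* = (R−d)/(u−d) = 0.7831 and values discount at R = 1.3.
Terminal values V(2,·): V(2,0)=181.3475, V(2,1)=77.2240, V(2,2)=159.8572
(1,0): S=125.4500. Δ = (V_up−V_dn)/(S_up−S_dn) = (77.2240−181.3475)/(185.6660−81.5425) = -1.0000. V = [p*·77.2240 + (1−p*)·181.3475]/1.3 = 76.7731. B = V − Δ·S = 202.2231.
(1,1): S=285.6400. Δ = (V_up−V_dn)/(S_up−S_dn) = (159.8572−77.2240)/(422.7472−185.6660) = 0.3485. V = [p*·159.8572 + (1−p*)·77.2240]/1.3 = 109.1821. B = V − Δ·S = 9.6240.
(0,0): S=193.0000. Δ = (V_up−V_dn)/(S_up−S_dn) = (109.1821−76.7731)/(285.6400−125.4500) = 0.2023. V = [p*·109.1821 + (1−p*)·76.7731]/1.3 = 78.5797. B = V − Δ·S = 39.5327.
Root portfolio cost Δ·193+B reproduces V0=78.5797.

(0,0): Delta=0.2023 Bond=39.5327
(1,0): Delta=-1.0000 Bond=202.2231
(1,1): Delta=0.3485 Bond=9.6240
V0=78.5797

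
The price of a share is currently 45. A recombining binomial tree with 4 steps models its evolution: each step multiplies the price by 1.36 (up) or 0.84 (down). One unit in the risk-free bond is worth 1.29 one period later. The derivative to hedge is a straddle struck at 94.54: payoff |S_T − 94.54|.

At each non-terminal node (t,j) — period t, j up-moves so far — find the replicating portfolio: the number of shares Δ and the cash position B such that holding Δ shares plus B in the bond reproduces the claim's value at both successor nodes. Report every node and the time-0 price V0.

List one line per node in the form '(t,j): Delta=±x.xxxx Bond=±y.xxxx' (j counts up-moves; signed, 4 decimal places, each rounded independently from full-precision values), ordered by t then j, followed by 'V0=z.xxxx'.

(0,0): Delta=0.5254 Bond=-10.3027
(1,0): Delta=-0.9751 Bond=43.4265
(1,1): Delta=0.6695 Bond=-22.1131
(2,0): Delta=-1.0000 Bond=56.8115
(2,1): Delta=-0.9727 Bond=55.8971
(2,2): Delta=0.8273 Bond=-41.6583
(3,0): Delta=-1.0000 Bond=73.2868
(3,1): Delta=-1.0000 Bond=73.2868
(3,2): Delta=-0.9701 Bond=71.9238
(3,3): Delta=1.0000 Bond=-73.2868
V0=13.3390

Under the risk-neutral measure, an up-move has probability p* = (R−d)/(u−d) = 0.8654 and values discount at R = 1.29.
At expiry t=4: V(4,0)=72.1358, V(4,1)=58.2665, V(4,2)=35.8115, V(4,3)=0.5442, V(4,4)=59.4059
  t=3,j=0: stock 26.6717 → up 36.2735 (V=58.2665), down 22.4042 (V=72.1358). Price 46.6151; hedge Δ=-1.0000, bond B=73.2868.
  t=3,j=1: stock 43.1827 → up 58.7285 (V=35.8115), down 36.2735 (V=58.2665). Price 30.1041; hedge Δ=-1.0000, bond B=73.2868.
  t=3,j=2: stock 69.9149 → up 95.0842 (V=0.5442), down 58.7285 (V=35.8115). Price 4.1021; hedge Δ=-0.9701, bond B=71.9238.
  t=3,j=3: stock 113.1955 → up 153.9459 (V=59.4059), down 95.0842 (V=0.5442). Price 39.9087; hedge Δ=1.0000, bond B=-73.2868.
  t=2,j=0: stock 31.7520 → up 43.1827 (V=30.1041), down 26.6717 (V=46.6151). Price 25.0595; hedge Δ=-1.0000, bond B=56.8115.
  t=2,j=1: stock 51.4080 → up 69.9149 (V=4.1021), down 43.1827 (V=30.1041). Price 5.8933; hedge Δ=-0.9727, bond B=55.8971.
  t=2,j=2: stock 83.2320 → up 113.1955 (V=39.9087), down 69.9149 (V=4.1021). Price 27.2005; hedge Δ=0.8273, bond B=-41.6583.
  t=1,j=0: stock 37.8000 → up 51.4080 (V=5.8933), down 31.7520 (V=25.0595). Price 6.5685; hedge Δ=-0.9751, bond B=43.4265.
  t=1,j=1: stock 61.2000 → up 83.2320 (V=27.2005), down 51.4080 (V=5.8933). Price 18.8622; hedge Δ=0.6695, bond B=-22.1131.
  t=0,j=0: stock 45.0000 → up 61.2000 (V=18.8622), down 37.8000 (V=6.5685). Price 13.3390; hedge Δ=0.5254, bond B=-10.3027.
The time-0 hedge costs 13.3390, which is the no-arbitrage price.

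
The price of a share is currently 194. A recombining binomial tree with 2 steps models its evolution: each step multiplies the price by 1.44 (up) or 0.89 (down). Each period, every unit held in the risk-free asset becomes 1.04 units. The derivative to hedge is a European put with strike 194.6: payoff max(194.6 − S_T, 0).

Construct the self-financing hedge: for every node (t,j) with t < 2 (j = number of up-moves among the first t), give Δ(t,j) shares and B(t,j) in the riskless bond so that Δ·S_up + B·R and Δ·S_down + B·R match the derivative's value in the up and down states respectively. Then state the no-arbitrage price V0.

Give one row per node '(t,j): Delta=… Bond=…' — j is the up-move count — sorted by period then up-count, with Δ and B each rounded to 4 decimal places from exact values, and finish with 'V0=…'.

(0,0): Delta=-0.2683 Bond=72.0609
(1,0): Delta=-0.4310 Bond=103.0471
(1,1): Delta=0.0000 Bond=0.0000
V0=20.0169

Since d<R<u, set p* = (R−d)/(u−d) = 0.2727; price each node as the discounted p*-expectation of its children.
At expiry t=2: V(2,0)=40.9326, V(2,1)=0.0000, V(2,2)=0.0000
(1,0): S=172.6600. Δ = (V_up−V_dn)/(S_up−S_dn) = (0.0000−40.9326)/(248.6304−153.6674) = -0.4310. V = [p*·0.0000 + (1−p*)·40.9326]/1.04 = 28.6242. B = V − Δ·S = 103.0471.
(1,1): S=279.3600. Δ = (V_up−V_dn)/(S_up−S_dn) = (0.0000−0.0000)/(402.2784−248.6304) = 0.0000. V = [p*·0.0000 + (1−p*)·0.0000]/1.04 = 0.0000. B = V − Δ·S = 0.0000.
(0,0): S=194.0000. Δ = (V_up−V_dn)/(S_up−S_dn) = (0.0000−28.6242)/(279.3600−172.6600) = -0.2683. V = [p*·0.0000 + (1−p*)·28.6242]/1.04 = 20.0169. B = V − Δ·S = 72.0609.
The time-0 hedge costs 20.0169, which is the no-arbitrage price.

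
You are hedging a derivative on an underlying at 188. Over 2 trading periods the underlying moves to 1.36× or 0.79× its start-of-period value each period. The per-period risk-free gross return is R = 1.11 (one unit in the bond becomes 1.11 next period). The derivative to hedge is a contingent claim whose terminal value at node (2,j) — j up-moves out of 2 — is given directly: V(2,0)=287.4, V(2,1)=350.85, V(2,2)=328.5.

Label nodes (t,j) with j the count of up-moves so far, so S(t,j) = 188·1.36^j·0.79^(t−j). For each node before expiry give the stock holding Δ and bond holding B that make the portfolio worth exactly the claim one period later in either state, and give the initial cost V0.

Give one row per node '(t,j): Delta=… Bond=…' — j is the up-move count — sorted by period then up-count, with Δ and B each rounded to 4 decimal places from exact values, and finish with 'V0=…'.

(0,0): Delta=0.1285 Bond=244.9812
(1,0): Delta=0.7495 Bond=179.6942
(1,1): Delta=-0.1534 Bond=343.9877
V0=269.1341

Under the risk-neutral measure, an up-move has probability p* = (R−d)/(u−d) = 0.5614 and values discount at R = 1.11.
At expiry t=2: V(2,0)=287.4000, V(2,1)=350.8500, V(2,2)=328.5000
  t=1,j=0: stock 148.5200 → up 201.9872 (V=350.8500), down 117.3308 (V=287.4000). Price 291.0100; hedge Δ=0.7495, bond B=179.6942.
  t=1,j=1: stock 255.6800 → up 347.7248 (V=328.5000), down 201.9872 (V=350.8500). Price 304.7771; hedge Δ=-0.1534, bond B=343.9877.
  t=0,j=0: stock 188.0000 → up 255.6800 (V=304.7771), down 148.5200 (V=291.0100). Price 269.1341; hedge Δ=0.1285, bond B=244.9812.
Check: Δ(0,0)·S0 + B(0,0) = 269.1341 = V0.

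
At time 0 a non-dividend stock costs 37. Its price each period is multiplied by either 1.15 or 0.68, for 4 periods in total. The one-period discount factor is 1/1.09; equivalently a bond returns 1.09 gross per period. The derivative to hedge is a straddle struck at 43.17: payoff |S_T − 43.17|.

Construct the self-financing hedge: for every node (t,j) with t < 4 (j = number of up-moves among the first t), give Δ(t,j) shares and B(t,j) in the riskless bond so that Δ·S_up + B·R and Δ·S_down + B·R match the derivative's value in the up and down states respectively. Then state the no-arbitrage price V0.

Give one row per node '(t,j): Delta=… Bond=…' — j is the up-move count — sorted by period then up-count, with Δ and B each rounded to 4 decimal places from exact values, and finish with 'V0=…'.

(0,0): Delta=0.2700 Bond=1.2668
(1,0): Delta=-1.0000 Bond=33.3352
(1,1): Delta=0.3799 Bond=-3.2955
(2,0): Delta=-1.0000 Bond=36.3353
(2,1): Delta=-1.0000 Bond=36.3353
(2,2): Delta=0.4994 Bond=-9.4351
(3,0): Delta=-1.0000 Bond=39.6055
(3,1): Delta=-1.0000 Bond=39.6055
(3,2): Delta=-1.0000 Bond=39.6055
(3,3): Delta=0.6291 Bond=-17.5852
V0=11.2585

The replicating-portfolio and risk-neutral prices coincide; use p* = (1.09−0.68)/(1.15−0.68) = 0.8723 for the latter.
Terminal values V(4,·): V(4,0)=35.2589, V(4,1)=29.7909, V(4,2)=20.5436, V(4,3)=4.9048, V(4,4)=21.5432
Node (3,0) S=11.6340: V=(p*·29.7909+(1−p*)·35.2589)/1.09=27.9715; Δ=(29.7909−35.2589)/(13.3791−7.9111)=-1.0000; B=V−Δ·S=39.6055
Node (3,1) S=19.6751: V=(p*·20.5436+(1−p*)·29.7909)/1.09=19.9304; Δ=(20.5436−29.7909)/(22.6264−13.3791)=-1.0000; B=V−Δ·S=39.6055
Node (3,2) S=33.2741: V=(p*·4.9048+(1−p*)·20.5436)/1.09=6.3314; Δ=(4.9048−20.5436)/(38.2652−22.6264)=-1.0000; B=V−Δ·S=39.6055
Node (3,3) S=56.2724: V=(p*·21.5432+(1−p*)·4.9048)/1.09=17.8158; Δ=(21.5432−4.9048)/(64.7132−38.2652)=0.6291; B=V−Δ·S=-17.5852
Node (2,0) S=17.1088: V=(p*·19.9304+(1−p*)·27.9715)/1.09=19.2265; Δ=(19.9304−27.9715)/(19.6751−11.6340)=-1.0000; B=V−Δ·S=36.3353
Node (2,1) S=28.9340: V=(p*·6.3314+(1−p*)·19.9304)/1.09=7.4013; Δ=(6.3314−19.9304)/(33.2741−19.6751)=-1.0000; B=V−Δ·S=36.3353
Node (2,2) S=48.9325: V=(p*·17.8158+(1−p*)·6.3314)/1.09=14.9997; Δ=(17.8158−6.3314)/(56.2724−33.2741)=0.4994; B=V−Δ·S=-9.4351
Node (1,0) S=25.1600: V=(p*·7.4013+(1−p*)·19.2265)/1.09=8.1752; Δ=(7.4013−19.2265)/(28.9340−17.1088)=-1.0000; B=V−Δ·S=33.3352
Node (1,1) S=42.5500: V=(p*·14.9997+(1−p*)·7.4013)/1.09=12.8713; Δ=(14.9997−7.4013)/(48.9325−28.9340)=0.3799; B=V−Δ·S=-3.2955
Node (0,0) S=37.0000: V=(p*·12.8713+(1−p*)·8.1752)/1.09=11.2585; Δ=(12.8713−8.1752)/(42.5500−25.1600)=0.2700; B=V−Δ·S=1.2668
Self-financing check: at every node Δ·S+B equals the discounted successor values.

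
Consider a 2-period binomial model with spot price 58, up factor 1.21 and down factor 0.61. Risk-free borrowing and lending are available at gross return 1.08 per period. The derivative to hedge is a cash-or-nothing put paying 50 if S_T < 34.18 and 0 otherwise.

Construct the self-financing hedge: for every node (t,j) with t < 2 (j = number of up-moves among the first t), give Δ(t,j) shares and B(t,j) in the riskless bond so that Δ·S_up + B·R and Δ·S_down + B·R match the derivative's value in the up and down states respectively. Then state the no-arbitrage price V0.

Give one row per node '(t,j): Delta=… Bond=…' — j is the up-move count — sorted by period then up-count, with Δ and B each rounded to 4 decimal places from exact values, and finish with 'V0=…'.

(0,0): Delta=-0.2882 Bond=18.7305
(1,0): Delta=-2.3554 Bond=93.3642
(1,1): Delta=0.0000 Bond=0.0000
V0=2.0124

Under the risk-neutral measure, an up-move has probability p* = (R−d)/(u−d) = 0.7833 and values discount at R = 1.08.
Payoff layer (t=2): V(2,0)=50.0000, V(2,1)=0.0000, V(2,2)=0.0000
(1,0): S=35.3800. Δ = (V_up−V_dn)/(S_up−S_dn) = (0.0000−50.0000)/(42.8098−21.5818) = -2.3554. V = [p*·0.0000 + (1−p*)·50.0000]/1.08 = 10.0309. B = V − Δ·S = 93.3642.
(1,1): S=70.1800. Δ = (V_up−V_dn)/(S_up−S_dn) = (0.0000−0.0000)/(84.9178−42.8098) = 0.0000. V = [p*·0.0000 + (1−p*)·0.0000]/1.08 = 0.0000. B = V − Δ·S = 0.0000.
(0,0): S=58.0000. Δ = (V_up−V_dn)/(S_up−S_dn) = (0.0000−10.0309)/(70.1800−35.3800) = -0.2882. V = [p*·0.0000 + (1−p*)·10.0309]/1.08 = 2.0124. B = V − Δ·S = 18.7305.
Root portfolio cost Δ·58+B reproduces V0=2.0124.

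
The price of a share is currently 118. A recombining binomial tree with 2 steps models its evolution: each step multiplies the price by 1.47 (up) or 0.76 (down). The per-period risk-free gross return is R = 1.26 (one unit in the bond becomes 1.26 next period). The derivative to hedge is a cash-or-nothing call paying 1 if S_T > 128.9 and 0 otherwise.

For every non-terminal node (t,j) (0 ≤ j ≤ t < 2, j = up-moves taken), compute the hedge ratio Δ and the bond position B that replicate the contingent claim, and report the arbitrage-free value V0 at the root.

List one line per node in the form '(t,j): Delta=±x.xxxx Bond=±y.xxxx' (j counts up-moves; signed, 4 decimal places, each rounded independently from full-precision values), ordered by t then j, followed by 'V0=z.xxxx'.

No-arbitrage ⇒ martingale measure with p* = (R−d)/(u−d) = 0.7042.
Payoff layer (t=2): V(2,0)=0.0000, V(2,1)=1.0000, V(2,2)=1.0000
Node (1,0) S=89.6800: V=(p*·1.0000+(1−p*)·0.0000)/1.26=0.5589; Δ=(1.0000−0.0000)/(131.8296−68.1568)=0.0157; B=V−Δ·S=-0.8495
Node (1,1) S=173.4600: V=(p*·1.0000+(1−p*)·1.0000)/1.26=0.7937; Δ=(1.0000−1.0000)/(254.9862−131.8296)=0.0000; B=V−Δ·S=0.7937
Node (0,0) S=118.0000: V=(p*·0.7937+(1−p*)·0.5589)/1.26=0.5748; Δ=(0.7937−0.5589)/(173.4600−89.6800)=0.0028; B=V−Δ·S=0.2442
Each (Δ,B) replicates both successor values, so the strategy is self-financing and V0 is arbitrage-free.

(0,0): Delta=0.0028 Bond=0.2442
(1,0): Delta=0.0157 Bond=-0.8495
(1,1): Delta=0.0000 Bond=0.7937
V0=0.5748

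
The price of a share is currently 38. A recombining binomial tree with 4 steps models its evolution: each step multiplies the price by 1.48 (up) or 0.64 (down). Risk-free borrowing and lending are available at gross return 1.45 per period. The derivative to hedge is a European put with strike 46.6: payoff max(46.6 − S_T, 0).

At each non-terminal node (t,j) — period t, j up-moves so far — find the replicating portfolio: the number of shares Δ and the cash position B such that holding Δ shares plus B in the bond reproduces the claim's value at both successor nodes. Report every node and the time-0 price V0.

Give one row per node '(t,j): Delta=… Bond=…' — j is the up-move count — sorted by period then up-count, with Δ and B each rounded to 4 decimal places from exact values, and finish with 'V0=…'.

The replicating-portfolio and risk-neutral prices coincide; use p* = (1.45−0.64)/(1.48−0.64) = 0.9643 for the latter.
At expiry t=4: V(4,0)=40.2247, V(4,1)=31.8570, V(4,2)=12.5069, V(4,3)=0.0000, V(4,4)=0.0000
  t=3,j=0: stock 9.9615 → up 14.7430 (V=31.8570), down 6.3753 (V=40.2247). Price 22.1765; hedge Δ=-1.0000, bond B=32.1379.
  t=3,j=1: stock 23.0359 → up 34.0931 (V=12.5069), down 14.7430 (V=31.8570). Price 9.1020; hedge Δ=-1.0000, bond B=32.1379.
  t=3,j=2: stock 53.2705 → up 78.8404 (V=0.0000), down 34.0931 (V=12.5069). Price 0.3081; hedge Δ=-0.2795, bond B=15.1972.
  t=3,j=3: stock 123.1881 → up 182.3184 (V=0.0000), down 78.8404 (V=0.0000). Price 0.0000; hedge Δ=0.0000, bond B=0.0000.
  t=2,j=0: stock 15.5648 → up 23.0359 (V=9.1020), down 9.9615 (V=22.1765). Price 6.5993; hedge Δ=-1.0000, bond B=22.1641.
  t=2,j=1: stock 35.9936 → up 53.2705 (V=0.3081), down 23.0359 (V=9.1020). Price 0.4290; hedge Δ=-0.2909, bond B=10.8981.
  t=2,j=2: stock 83.2352 → up 123.1881 (V=0.0000), down 53.2705 (V=0.3081). Price 0.0076; hedge Δ=-0.0044, bond B=0.3743.
  t=1,j=0: stock 24.3200 → up 35.9936 (V=0.4290), down 15.5648 (V=6.5993). Price 0.4479; hedge Δ=-0.3020, bond B=7.7934.
  t=1,j=1: stock 56.2400 → up 83.2352 (V=0.0076), down 35.9936 (V=0.4290). Price 0.0156; hedge Δ=-0.0089, bond B=0.5174.
  t=0,j=0: stock 38.0000 → up 56.2400 (V=0.0156), down 24.3200 (V=0.4479). Price 0.0214; hedge Δ=-0.0135, bond B=0.5360.
Self-financing check: at every node Δ·S+B equals the discounted successor values.

(0,0): Delta=-0.0135 Bond=0.5360
(1,0): Delta=-0.3020 Bond=7.7934
(1,1): Delta=-0.0089 Bond=0.5174
(2,0): Delta=-1.0000 Bond=22.1641
(2,1): Delta=-0.2909 Bond=10.8981
(2,2): Delta=-0.0044 Bond=0.3743
(3,0): Delta=-1.0000 Bond=32.1379
(3,1): Delta=-1.0000 Bond=32.1379
(3,2): Delta=-0.2795 Bond=15.1972
(3,3): Delta=0.0000 Bond=0.0000
V0=0.0214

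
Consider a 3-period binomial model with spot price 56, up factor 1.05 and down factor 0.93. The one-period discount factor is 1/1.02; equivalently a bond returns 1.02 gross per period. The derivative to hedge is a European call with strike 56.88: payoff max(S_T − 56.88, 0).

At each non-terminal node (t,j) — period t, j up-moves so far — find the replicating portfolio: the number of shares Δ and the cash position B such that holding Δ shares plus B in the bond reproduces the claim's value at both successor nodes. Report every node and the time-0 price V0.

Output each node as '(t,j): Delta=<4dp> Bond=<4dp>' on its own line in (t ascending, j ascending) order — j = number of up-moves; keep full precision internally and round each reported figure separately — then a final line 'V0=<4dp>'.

(0,0): Delta=0.6249 Bond=-31.6235
(1,0): Delta=0.0633 Bond=-3.0068
(1,1): Delta=0.7908 Bond=-42.0057
(2,0): Delta=0.0000 Bond=0.0000
(2,1): Delta=0.0820 Bond=-4.0893
(2,2): Delta=1.0000 Bond=-55.7647
V0=3.3732

No-arbitrage ⇒ martingale measure with p* = (R−d)/(u−d) = 0.7500.
Payoff layer (t=3): V(3,0)=0.0000, V(3,1)=0.0000, V(3,2)=0.5382, V(3,3)=7.9470
Node (2,0) S=48.4344: V=(p*·0.0000+(1−p*)·0.0000)/1.02=0.0000; Δ=(0.0000−0.0000)/(50.8561−45.0440)=0.0000; B=V−Δ·S=0.0000
Node (2,1) S=54.6840: V=(p*·0.5382+(1−p*)·0.0000)/1.02=0.3957; Δ=(0.5382−0.0000)/(57.4182−50.8561)=0.0820; B=V−Δ·S=-4.0893
Node (2,2) S=61.7400: V=(p*·7.9470+(1−p*)·0.5382)/1.02=5.9753; Δ=(7.9470−0.5382)/(64.8270−57.4182)=1.0000; B=V−Δ·S=-55.7647
Node (1,0) S=52.0800: V=(p*·0.3957+(1−p*)·0.0000)/1.02=0.2910; Δ=(0.3957−0.0000)/(54.6840−48.4344)=0.0633; B=V−Δ·S=-3.0068
Node (1,1) S=58.8000: V=(p*·5.9753+(1−p*)·0.3957)/1.02=4.4906; Δ=(5.9753−0.3957)/(61.7400−54.6840)=0.7908; B=V−Δ·S=-42.0057
Node (0,0) S=56.0000: V=(p*·4.4906+(1−p*)·0.2910)/1.02=3.3732; Δ=(4.4906−0.2910)/(58.8000−52.0800)=0.6249; B=V−Δ·S=-31.6235
Each (Δ,B) replicates both successor values, so the strategy is self-financing and V0 is arbitrage-free.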